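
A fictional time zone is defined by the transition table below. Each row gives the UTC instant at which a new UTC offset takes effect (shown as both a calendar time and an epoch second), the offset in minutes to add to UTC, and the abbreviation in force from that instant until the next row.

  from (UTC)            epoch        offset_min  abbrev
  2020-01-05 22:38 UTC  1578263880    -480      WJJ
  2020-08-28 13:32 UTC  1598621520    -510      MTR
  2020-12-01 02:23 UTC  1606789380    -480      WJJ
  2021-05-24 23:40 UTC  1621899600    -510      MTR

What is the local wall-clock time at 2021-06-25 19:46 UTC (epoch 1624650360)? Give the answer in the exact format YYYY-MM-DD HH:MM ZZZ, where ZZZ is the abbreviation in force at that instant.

Query: 2021-06-25 19:46 UTC
Rule 4/4 (MTR, -08:30): 2021-05-24 23:40 UTC ≤ query < +∞
19·60 + 46 - 510 = 676 min
676 = 0·1440 + 676; 676 = 11·60 + 16 → 11:16, same day
→ 2021-06-25 11:16 MTR

2021-06-25 11:16 MTR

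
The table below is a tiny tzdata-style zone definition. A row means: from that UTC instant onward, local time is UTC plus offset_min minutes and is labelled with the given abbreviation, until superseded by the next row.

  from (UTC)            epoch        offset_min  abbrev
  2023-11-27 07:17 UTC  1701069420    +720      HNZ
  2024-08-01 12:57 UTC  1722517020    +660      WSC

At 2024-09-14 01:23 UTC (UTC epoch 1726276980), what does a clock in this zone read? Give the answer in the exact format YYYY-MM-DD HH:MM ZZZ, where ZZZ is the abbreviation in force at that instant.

Query: 2024-09-14 01:23 UTC
Rule 2/2 (WSC, +11:00): 2024-08-01 12:57 UTC ≤ query < +∞
1·60 + 23 + 660 = 743 min
743 = 0·1440 + 743; 743 = 12·60 + 23 → 12:23, same day
→ 2024-09-14 12:23 WSC

2024-09-14 12:23 WSC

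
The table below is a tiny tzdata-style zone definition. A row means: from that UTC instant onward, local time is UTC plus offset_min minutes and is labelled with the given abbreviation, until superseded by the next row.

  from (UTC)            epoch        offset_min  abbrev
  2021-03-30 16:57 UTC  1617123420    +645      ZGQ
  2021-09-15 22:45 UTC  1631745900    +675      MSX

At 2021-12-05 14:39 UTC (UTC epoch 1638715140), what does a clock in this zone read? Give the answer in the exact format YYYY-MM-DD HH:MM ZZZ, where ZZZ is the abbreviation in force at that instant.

Query: 2021-12-05 14:39 UTC
Rule 2/2 (MSX, +11:15): 2021-09-15 22:45 UTC ≤ query < +∞
14·60 + 39 + 675 = 1554 min
1554 = 1·1440 + 114; 114 = 1·60 + 54 → 01:54, 2021-12-05 + 1 day = 2021-12-06
→ 2021-12-06 01:54 MSX

2021-12-06 01:54 MSX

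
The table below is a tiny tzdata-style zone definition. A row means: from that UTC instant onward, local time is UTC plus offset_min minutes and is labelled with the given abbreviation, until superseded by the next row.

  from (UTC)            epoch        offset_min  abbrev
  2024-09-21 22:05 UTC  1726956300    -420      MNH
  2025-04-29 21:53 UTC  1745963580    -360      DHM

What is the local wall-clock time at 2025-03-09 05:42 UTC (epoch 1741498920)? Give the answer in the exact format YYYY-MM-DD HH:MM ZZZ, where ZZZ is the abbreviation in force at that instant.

2025-03-08 22:42 MNH

Query: 2025-03-09 05:42 UTC
Rule 1/2 (MNH, -07:00): 2024-09-21 22:05 UTC ≤ query < 2025-04-29 21:53 UTC
5·60 + 42 - 420 = -78 min
-78 = -1·1440 + 1362; 1362 = 22·60 + 42 → 22:42, 2025-03-09 - 1 day = 2025-03-08
→ 2025-03-08 22:42 MNH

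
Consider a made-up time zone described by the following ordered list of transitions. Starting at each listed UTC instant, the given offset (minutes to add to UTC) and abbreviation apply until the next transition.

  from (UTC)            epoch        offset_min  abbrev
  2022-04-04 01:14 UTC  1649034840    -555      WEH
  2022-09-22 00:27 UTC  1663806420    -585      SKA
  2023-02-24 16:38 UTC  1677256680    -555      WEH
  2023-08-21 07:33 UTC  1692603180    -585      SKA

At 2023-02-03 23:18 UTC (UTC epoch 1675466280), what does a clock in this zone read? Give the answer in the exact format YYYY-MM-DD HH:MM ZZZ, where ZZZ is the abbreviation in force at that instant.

Query: 2023-02-03 23:18 UTC
Rule 2/4 (SKA, -09:45): 2022-09-22 00:27 UTC ≤ query < 2023-02-24 16:38 UTC
23·60 + 18 - 585 = 813 min
813 = 0·1440 + 813; 813 = 13·60 + 33 → 13:33, same day
→ 2023-02-03 13:33 SKA

2023-02-03 13:33 SKA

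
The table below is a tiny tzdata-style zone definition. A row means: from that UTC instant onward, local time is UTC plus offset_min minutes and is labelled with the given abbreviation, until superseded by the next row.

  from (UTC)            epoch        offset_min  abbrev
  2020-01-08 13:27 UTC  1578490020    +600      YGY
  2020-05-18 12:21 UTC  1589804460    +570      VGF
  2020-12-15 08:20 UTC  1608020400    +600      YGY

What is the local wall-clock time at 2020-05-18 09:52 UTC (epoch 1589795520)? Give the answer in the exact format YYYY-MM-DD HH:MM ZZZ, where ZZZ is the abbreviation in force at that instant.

2020-05-18 19:52 YGY

Query: 2020-05-18 09:52 UTC
Rule 1/3 (YGY, +10:00): 2020-01-08 13:27 UTC ≤ query < 2020-05-18 12:21 UTC
9·60 + 52 + 600 = 1192 min
1192 = 0·1440 + 1192; 1192 = 19·60 + 52 → 19:52, same day
→ 2020-05-18 19:52 YGY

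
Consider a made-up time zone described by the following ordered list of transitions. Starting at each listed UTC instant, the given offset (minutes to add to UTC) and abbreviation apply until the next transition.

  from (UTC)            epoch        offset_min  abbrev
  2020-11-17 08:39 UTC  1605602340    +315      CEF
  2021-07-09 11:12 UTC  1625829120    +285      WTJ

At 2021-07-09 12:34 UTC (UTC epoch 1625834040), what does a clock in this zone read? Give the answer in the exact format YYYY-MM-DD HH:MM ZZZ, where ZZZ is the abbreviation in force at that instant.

Query: 2021-07-09 12:34 UTC
Rule 2/2 (WTJ, +04:45): 2021-07-09 11:12 UTC ≤ query < +∞
12·60 + 34 + 285 = 1039 min
1039 = 0·1440 + 1039; 1039 = 17·60 + 19 → 17:19, same day
→ 2021-07-09 17:19 WTJ

2021-07-09 17:19 WTJ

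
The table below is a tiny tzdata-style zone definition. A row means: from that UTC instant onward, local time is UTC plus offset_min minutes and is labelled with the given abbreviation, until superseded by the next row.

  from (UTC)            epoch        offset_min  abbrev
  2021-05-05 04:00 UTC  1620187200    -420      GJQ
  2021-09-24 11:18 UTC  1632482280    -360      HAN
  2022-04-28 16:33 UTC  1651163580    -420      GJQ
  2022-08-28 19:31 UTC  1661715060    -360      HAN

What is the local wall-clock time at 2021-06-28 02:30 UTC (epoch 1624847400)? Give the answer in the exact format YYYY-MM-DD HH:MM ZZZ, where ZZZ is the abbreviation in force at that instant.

2021-06-27 19:30 GJQ

Query: 2021-06-28 02:30 UTC
Rule 1/4 (GJQ, -07:00): 2021-05-05 04:00 UTC ≤ query < 2021-09-24 11:18 UTC
2·60 + 30 - 420 = -270 min
-270 = -1·1440 + 1170; 1170 = 19·60 + 30 → 19:30, 2021-06-28 - 1 day = 2021-06-27
→ 2021-06-27 19:30 GJQ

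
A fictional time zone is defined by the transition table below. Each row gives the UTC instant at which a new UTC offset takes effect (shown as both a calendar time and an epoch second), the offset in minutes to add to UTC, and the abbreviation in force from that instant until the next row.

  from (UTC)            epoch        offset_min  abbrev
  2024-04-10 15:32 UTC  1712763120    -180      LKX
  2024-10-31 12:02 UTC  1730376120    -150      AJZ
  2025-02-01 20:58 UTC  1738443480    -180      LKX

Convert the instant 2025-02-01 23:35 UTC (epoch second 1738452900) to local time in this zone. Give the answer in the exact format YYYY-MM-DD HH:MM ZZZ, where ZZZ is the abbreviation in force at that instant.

Query: 2025-02-01 23:35 UTC
Rule 3/3 (LKX, -03:00): 2025-02-01 20:58 UTC ≤ query < +∞
23·60 + 35 - 180 = 1235 min
1235 = 0·1440 + 1235; 1235 = 20·60 + 35 → 20:35, same day
→ 2025-02-01 20:35 LKX

2025-02-01 20:35 LKX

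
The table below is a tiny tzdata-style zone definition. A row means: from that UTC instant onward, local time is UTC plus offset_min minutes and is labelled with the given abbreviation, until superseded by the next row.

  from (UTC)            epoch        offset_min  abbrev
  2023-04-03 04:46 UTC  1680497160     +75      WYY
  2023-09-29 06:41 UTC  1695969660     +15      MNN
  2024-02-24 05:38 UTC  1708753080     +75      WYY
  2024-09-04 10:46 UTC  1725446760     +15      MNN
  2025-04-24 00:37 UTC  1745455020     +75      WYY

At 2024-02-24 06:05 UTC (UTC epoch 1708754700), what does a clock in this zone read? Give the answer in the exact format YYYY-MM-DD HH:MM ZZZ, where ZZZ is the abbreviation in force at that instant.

2024-02-24 07:20 WYY

Query: 2024-02-24 06:05 UTC
Rule 3/5 (WYY, +01:15): 2024-02-24 05:38 UTC ≤ query < 2024-09-04 10:46 UTC
6·60 + 5 + 75 = 440 min
440 = 0·1440 + 440; 440 = 7·60 + 20 → 07:20, same day
→ 2024-02-24 07:20 WYY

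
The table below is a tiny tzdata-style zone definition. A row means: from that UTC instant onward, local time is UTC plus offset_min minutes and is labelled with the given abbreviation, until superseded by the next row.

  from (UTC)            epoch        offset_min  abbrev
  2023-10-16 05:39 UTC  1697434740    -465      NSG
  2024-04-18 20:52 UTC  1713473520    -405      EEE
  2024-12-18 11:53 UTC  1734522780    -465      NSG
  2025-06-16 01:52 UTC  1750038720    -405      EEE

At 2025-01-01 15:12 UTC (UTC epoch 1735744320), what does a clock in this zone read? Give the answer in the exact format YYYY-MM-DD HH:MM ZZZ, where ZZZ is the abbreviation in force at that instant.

Query: 2025-01-01 15:12 UTC
Rule 3/4 (NSG, -07:45): 2024-12-18 11:53 UTC ≤ query < 2025-06-16 01:52 UTC
15·60 + 12 - 465 = 447 min
447 = 0·1440 + 447; 447 = 7·60 + 27 → 07:27, same day
→ 2025-01-01 07:27 NSG

2025-01-01 07:27 NSG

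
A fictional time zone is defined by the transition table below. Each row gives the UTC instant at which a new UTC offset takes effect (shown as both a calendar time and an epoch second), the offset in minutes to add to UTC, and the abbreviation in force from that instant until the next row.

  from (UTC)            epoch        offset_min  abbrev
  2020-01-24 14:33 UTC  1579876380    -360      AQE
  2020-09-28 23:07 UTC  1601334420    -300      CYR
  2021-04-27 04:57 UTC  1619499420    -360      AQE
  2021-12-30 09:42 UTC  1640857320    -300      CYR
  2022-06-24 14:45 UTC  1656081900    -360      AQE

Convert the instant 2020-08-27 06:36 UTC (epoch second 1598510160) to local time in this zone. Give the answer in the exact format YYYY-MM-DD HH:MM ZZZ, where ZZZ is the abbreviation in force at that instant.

Query: 2020-08-27 06:36 UTC
Rule 1/5 (AQE, -06:00): 2020-01-24 14:33 UTC ≤ query < 2020-09-28 23:07 UTC
6·60 + 36 - 360 = 36 min
36 = 0·1440 + 36; 36 = 0·60 + 36 → 00:36, same day
→ 2020-08-27 00:36 AQE

2020-08-27 00:36 AQE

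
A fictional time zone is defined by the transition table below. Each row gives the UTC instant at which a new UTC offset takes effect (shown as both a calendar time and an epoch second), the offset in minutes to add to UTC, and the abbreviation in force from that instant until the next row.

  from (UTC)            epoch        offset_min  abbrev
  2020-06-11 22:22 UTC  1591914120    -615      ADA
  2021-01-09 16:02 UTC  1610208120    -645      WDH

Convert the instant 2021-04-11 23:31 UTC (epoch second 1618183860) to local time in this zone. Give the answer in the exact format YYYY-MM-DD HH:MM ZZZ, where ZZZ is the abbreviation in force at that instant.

2021-04-11 12:46 WDH

Query: 2021-04-11 23:31 UTC
Rule 2/2 (WDH, -10:45): 2021-01-09 16:02 UTC ≤ query < +∞
23·60 + 31 - 645 = 766 min
766 = 0·1440 + 766; 766 = 12·60 + 46 → 12:46, same day
→ 2021-04-11 12:46 WDH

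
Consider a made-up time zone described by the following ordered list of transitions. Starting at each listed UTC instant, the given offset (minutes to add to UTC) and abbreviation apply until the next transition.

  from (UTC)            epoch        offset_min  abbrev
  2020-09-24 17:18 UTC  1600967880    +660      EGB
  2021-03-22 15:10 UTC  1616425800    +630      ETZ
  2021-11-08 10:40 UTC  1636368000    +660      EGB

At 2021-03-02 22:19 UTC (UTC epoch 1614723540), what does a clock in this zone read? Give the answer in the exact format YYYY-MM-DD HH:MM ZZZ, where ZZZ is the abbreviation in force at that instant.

Query: 2021-03-02 22:19 UTC
Rule 1/3 (EGB, +11:00): 2020-09-24 17:18 UTC ≤ query < 2021-03-22 15:10 UTC
22·60 + 19 + 660 = 1999 min
1999 = 1·1440 + 559; 559 = 9·60 + 19 → 09:19, 2021-03-02 + 1 day = 2021-03-03
→ 2021-03-03 09:19 EGB

2021-03-03 09:19 EGB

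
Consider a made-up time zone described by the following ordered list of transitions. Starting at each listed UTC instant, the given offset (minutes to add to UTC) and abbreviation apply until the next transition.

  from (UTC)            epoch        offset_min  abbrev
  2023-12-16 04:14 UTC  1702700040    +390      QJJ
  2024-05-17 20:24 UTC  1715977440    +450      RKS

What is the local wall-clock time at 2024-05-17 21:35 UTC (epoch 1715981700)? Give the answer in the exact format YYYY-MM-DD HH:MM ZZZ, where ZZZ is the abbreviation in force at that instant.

Query: 2024-05-17 21:35 UTC
Rule 2/2 (RKS, +07:30): 2024-05-17 20:24 UTC ≤ query < +∞
21·60 + 35 + 450 = 1745 min
1745 = 1·1440 + 305; 305 = 5·60 + 5 → 05:05, 2024-05-17 + 1 day = 2024-05-18
→ 2024-05-18 05:05 RKS

2024-05-18 05:05 RKS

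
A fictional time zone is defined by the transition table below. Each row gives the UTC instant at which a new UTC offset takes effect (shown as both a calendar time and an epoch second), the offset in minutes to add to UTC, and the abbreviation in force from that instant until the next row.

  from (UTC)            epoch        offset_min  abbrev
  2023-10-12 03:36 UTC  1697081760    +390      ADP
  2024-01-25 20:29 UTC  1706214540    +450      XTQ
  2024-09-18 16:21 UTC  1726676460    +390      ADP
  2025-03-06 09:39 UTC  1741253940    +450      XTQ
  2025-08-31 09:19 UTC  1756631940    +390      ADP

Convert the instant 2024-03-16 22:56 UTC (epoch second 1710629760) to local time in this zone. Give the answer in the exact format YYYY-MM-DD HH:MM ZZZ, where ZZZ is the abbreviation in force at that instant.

Query: 2024-03-16 22:56 UTC
Rule 2/5 (XTQ, +07:30): 2024-01-25 20:29 UTC ≤ query < 2024-09-18 16:21 UTC
22·60 + 56 + 450 = 1826 min
1826 = 1·1440 + 386; 386 = 6·60 + 26 → 06:26, 2024-03-16 + 1 day = 2024-03-17
→ 2024-03-17 06:26 XTQ

2024-03-17 06:26 XTQ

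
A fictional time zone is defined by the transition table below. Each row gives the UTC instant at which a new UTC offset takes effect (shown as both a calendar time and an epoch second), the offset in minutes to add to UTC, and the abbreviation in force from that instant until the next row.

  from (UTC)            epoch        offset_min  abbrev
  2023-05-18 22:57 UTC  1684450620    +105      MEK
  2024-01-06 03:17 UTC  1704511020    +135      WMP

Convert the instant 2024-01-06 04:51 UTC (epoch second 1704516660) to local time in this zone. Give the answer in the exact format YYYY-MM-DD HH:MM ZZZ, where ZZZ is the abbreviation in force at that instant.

2024-01-06 07:06 WMP

Query: 2024-01-06 04:51 UTC
Rule 2/2 (WMP, +02:15): 2024-01-06 03:17 UTC ≤ query < +∞
4·60 + 51 + 135 = 426 min
426 = 0·1440 + 426; 426 = 7·60 + 6 → 07:06, same day
→ 2024-01-06 07:06 WMP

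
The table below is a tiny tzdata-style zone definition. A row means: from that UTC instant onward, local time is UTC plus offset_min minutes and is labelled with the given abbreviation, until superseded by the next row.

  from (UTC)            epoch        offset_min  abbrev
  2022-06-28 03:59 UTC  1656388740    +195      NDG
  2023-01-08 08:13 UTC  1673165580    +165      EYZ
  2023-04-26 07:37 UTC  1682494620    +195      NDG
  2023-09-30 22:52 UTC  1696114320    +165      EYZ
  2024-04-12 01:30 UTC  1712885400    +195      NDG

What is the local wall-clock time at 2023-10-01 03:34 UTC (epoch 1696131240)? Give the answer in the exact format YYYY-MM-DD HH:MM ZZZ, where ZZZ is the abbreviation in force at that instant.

Query: 2023-10-01 03:34 UTC
Rule 4/5 (EYZ, +02:45): 2023-09-30 22:52 UTC ≤ query < 2024-04-12 01:30 UTC
3·60 + 34 + 165 = 379 min
379 = 0·1440 + 379; 379 = 6·60 + 19 → 06:19, same day
→ 2023-10-01 06:19 EYZ

2023-10-01 06:19 EYZ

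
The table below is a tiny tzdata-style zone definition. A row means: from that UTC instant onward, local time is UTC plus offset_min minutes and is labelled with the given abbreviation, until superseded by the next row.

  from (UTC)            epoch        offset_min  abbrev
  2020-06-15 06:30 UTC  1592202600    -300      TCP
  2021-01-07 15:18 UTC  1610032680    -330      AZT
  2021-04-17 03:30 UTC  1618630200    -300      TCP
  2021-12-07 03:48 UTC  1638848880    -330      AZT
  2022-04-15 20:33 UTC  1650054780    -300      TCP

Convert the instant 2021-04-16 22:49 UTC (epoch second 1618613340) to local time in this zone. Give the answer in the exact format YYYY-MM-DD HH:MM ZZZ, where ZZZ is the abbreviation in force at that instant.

2021-04-16 17:19 AZT

Query: 2021-04-16 22:49 UTC
Rule 2/5 (AZT, -05:30): 2021-01-07 15:18 UTC ≤ query < 2021-04-17 03:30 UTC
22·60 + 49 - 330 = 1039 min
1039 = 0·1440 + 1039; 1039 = 17·60 + 19 → 17:19, same day
→ 2021-04-16 17:19 AZT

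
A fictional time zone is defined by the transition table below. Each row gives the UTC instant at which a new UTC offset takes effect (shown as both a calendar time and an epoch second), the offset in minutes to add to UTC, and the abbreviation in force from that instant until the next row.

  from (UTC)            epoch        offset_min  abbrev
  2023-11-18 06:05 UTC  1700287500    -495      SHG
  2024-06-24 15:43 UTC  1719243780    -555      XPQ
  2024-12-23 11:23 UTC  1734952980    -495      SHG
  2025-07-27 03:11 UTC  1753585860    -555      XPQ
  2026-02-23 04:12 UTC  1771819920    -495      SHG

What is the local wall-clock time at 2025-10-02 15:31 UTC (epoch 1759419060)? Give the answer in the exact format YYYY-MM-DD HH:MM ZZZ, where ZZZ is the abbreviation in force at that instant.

Query: 2025-10-02 15:31 UTC
Rule 4/5 (XPQ, -09:15): 2025-07-27 03:11 UTC ≤ query < 2026-02-23 04:12 UTC
15·60 + 31 - 555 = 376 min
376 = 0·1440 + 376; 376 = 6·60 + 16 → 06:16, same day
→ 2025-10-02 06:16 XPQ

2025-10-02 06:16 XPQ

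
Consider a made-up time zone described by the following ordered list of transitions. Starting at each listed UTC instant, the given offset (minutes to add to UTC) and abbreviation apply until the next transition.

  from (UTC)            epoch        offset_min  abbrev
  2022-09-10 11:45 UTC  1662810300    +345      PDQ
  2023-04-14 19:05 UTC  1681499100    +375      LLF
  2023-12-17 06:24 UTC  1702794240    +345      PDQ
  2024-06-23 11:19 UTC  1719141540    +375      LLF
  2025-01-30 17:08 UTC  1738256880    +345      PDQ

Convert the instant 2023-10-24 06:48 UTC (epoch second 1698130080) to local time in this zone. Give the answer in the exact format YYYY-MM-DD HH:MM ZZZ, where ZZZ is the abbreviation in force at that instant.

2023-10-24 13:03 LLF

Query: 2023-10-24 06:48 UTC
Rule 2/5 (LLF, +06:15): 2023-04-14 19:05 UTC ≤ query < 2023-12-17 06:24 UTC
6·60 + 48 + 375 = 783 min
783 = 0·1440 + 783; 783 = 13·60 + 3 → 13:03, same day
→ 2023-10-24 13:03 LLF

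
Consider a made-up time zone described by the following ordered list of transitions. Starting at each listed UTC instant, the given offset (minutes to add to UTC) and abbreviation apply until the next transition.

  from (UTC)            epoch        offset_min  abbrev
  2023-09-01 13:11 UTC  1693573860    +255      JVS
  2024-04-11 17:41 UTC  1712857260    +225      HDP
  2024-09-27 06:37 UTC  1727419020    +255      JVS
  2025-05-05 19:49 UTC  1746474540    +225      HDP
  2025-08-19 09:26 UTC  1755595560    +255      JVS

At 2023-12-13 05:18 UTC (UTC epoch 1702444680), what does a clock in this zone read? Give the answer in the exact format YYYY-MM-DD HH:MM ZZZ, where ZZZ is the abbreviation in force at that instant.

2023-12-13 09:33 JVS

Query: 2023-12-13 05:18 UTC
Rule 1/5 (JVS, +04:15): 2023-09-01 13:11 UTC ≤ query < 2024-04-11 17:41 UTC
5·60 + 18 + 255 = 573 min
573 = 0·1440 + 573; 573 = 9·60 + 33 → 09:33, same day
→ 2023-12-13 09:33 JVS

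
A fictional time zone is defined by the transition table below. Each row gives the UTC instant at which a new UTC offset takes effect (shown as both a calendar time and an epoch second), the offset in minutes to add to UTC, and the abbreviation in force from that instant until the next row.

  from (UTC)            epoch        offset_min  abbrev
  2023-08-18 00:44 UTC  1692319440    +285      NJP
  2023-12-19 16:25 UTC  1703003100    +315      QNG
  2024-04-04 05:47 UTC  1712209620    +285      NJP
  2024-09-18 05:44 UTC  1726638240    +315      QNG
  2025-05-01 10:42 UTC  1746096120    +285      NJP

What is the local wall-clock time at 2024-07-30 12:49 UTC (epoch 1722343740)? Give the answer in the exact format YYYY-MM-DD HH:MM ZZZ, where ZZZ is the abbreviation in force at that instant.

2024-07-30 17:34 NJP

Query: 2024-07-30 12:49 UTC
Rule 3/5 (NJP, +04:45): 2024-04-04 05:47 UTC ≤ query < 2024-09-18 05:44 UTC
12·60 + 49 + 285 = 1054 min
1054 = 0·1440 + 1054; 1054 = 17·60 + 34 → 17:34, same day
→ 2024-07-30 17:34 NJP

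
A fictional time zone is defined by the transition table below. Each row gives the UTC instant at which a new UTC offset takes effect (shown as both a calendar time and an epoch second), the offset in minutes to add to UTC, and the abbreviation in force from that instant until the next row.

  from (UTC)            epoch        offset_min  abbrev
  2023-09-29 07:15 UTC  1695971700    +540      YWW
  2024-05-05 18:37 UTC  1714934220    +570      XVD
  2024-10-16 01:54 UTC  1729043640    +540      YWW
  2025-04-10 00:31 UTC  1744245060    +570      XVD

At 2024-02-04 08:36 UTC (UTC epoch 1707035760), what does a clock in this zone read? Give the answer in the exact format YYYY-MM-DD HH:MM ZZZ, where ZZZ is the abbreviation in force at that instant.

Query: 2024-02-04 08:36 UTC
Rule 1/4 (YWW, +09:00): 2023-09-29 07:15 UTC ≤ query < 2024-05-05 18:37 UTC
8·60 + 36 + 540 = 1056 min
1056 = 0·1440 + 1056; 1056 = 17·60 + 36 → 17:36, same day
→ 2024-02-04 17:36 YWW

2024-02-04 17:36 YWW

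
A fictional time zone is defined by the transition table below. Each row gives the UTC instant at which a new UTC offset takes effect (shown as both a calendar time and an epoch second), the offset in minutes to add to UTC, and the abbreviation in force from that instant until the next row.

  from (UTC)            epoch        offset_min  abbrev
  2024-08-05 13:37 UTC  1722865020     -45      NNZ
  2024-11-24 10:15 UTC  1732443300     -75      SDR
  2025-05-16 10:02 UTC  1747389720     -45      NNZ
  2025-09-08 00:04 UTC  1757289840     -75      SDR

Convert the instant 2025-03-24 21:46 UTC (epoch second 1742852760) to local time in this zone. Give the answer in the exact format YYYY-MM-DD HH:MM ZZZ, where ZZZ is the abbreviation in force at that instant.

Query: 2025-03-24 21:46 UTC
Rule 2/4 (SDR, -01:15): 2024-11-24 10:15 UTC ≤ query < 2025-05-16 10:02 UTC
21·60 + 46 - 75 = 1231 min
1231 = 0·1440 + 1231; 1231 = 20·60 + 31 → 20:31, same day
→ 2025-03-24 20:31 SDR

2025-03-24 20:31 SDR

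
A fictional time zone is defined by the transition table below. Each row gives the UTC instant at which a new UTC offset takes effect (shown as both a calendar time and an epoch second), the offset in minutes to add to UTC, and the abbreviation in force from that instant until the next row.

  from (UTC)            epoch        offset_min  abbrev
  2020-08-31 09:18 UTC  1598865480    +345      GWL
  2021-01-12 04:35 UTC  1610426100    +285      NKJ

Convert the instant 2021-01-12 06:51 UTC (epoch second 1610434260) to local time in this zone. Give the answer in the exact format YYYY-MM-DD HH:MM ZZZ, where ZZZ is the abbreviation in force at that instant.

2021-01-12 11:36 NKJ

Query: 2021-01-12 06:51 UTC
Rule 2/2 (NKJ, +04:45): 2021-01-12 04:35 UTC ≤ query < +∞
6·60 + 51 + 285 = 696 min
696 = 0·1440 + 696; 696 = 11·60 + 36 → 11:36, same day
→ 2021-01-12 11:36 NKJ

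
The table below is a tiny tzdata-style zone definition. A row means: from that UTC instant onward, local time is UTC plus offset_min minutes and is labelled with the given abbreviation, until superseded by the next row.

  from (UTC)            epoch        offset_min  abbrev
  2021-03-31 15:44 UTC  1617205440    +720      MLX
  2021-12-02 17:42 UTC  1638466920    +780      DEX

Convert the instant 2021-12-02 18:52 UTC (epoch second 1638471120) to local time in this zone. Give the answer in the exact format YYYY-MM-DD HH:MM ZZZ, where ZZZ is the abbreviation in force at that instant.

Query: 2021-12-02 18:52 UTC
Rule 2/2 (DEX, +13:00): 2021-12-02 17:42 UTC ≤ query < +∞
18·60 + 52 + 780 = 1912 min
1912 = 1·1440 + 472; 472 = 7·60 + 52 → 07:52, 2021-12-02 + 1 day = 2021-12-03
→ 2021-12-03 07:52 DEX

2021-12-03 07:52 DEX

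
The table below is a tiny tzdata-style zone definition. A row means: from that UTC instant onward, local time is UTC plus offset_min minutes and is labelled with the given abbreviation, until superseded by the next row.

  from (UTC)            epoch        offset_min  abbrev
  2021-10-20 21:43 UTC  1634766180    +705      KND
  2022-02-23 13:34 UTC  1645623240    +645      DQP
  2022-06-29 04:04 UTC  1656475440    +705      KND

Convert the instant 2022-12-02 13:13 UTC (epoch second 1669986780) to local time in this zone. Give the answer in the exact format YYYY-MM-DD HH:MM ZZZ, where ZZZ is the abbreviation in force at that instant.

2022-12-03 00:58 KND

Query: 2022-12-02 13:13 UTC
Rule 3/3 (KND, +11:45): 2022-06-29 04:04 UTC ≤ query < +∞
13·60 + 13 + 705 = 1498 min
1498 = 1·1440 + 58; 58 = 0·60 + 58 → 00:58, 2022-12-02 + 1 day = 2022-12-03
→ 2022-12-03 00:58 KND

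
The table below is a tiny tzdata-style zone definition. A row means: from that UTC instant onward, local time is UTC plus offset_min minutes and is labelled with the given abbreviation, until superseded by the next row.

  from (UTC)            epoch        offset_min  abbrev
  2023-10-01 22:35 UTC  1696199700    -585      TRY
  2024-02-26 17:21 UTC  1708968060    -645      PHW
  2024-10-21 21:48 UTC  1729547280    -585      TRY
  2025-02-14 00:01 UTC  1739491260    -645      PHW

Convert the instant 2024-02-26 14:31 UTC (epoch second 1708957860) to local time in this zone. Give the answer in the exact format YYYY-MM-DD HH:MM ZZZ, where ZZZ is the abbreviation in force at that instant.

Query: 2024-02-26 14:31 UTC
Rule 1/4 (TRY, -09:45): 2023-10-01 22:35 UTC ≤ query < 2024-02-26 17:21 UTC
14·60 + 31 - 585 = 286 min
286 = 0·1440 + 286; 286 = 4·60 + 46 → 04:46, same day
→ 2024-02-26 04:46 TRY

2024-02-26 04:46 TRY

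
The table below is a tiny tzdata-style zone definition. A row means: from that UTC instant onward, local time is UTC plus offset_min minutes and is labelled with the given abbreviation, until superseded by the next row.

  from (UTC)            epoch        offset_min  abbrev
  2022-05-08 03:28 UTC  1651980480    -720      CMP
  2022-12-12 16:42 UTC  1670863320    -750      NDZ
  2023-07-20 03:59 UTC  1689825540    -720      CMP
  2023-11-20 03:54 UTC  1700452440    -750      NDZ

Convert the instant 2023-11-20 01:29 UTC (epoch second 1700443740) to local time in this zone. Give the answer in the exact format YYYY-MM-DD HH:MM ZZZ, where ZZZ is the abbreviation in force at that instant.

Query: 2023-11-20 01:29 UTC
Rule 3/4 (CMP, -12:00): 2023-07-20 03:59 UTC ≤ query < 2023-11-20 03:54 UTC
1·60 + 29 - 720 = -631 min
-631 = -1·1440 + 809; 809 = 13·60 + 29 → 13:29, 2023-11-20 - 1 day = 2023-11-19
→ 2023-11-19 13:29 CMP

2023-11-19 13:29 CMP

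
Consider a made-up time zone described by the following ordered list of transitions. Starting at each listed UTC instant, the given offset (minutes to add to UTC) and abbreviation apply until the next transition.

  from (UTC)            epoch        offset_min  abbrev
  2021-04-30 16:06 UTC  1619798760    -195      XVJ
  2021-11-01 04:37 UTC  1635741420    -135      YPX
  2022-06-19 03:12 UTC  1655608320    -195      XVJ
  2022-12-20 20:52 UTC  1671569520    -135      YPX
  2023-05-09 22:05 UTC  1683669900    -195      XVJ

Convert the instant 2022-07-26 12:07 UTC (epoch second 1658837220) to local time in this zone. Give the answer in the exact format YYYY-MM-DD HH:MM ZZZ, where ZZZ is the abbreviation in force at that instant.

Query: 2022-07-26 12:07 UTC
Rule 3/5 (XVJ, -03:15): 2022-06-19 03:12 UTC ≤ query < 2022-12-20 20:52 UTC
12·60 + 7 - 195 = 532 min
532 = 0·1440 + 532; 532 = 8·60 + 52 → 08:52, same day
→ 2022-07-26 08:52 XVJ

2022-07-26 08:52 XVJ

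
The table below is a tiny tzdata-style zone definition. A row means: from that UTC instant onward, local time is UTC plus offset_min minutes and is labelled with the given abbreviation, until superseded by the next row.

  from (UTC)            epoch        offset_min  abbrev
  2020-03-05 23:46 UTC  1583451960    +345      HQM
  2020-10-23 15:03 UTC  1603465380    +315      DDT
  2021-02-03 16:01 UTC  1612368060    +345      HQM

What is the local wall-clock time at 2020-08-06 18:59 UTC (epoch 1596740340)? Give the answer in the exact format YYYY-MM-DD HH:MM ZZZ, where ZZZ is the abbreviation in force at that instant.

2020-08-07 00:44 HQM

Query: 2020-08-06 18:59 UTC
Rule 1/3 (HQM, +05:45): 2020-03-05 23:46 UTC ≤ query < 2020-10-23 15:03 UTC
18·60 + 59 + 345 = 1484 min
1484 = 1·1440 + 44; 44 = 0·60 + 44 → 00:44, 2020-08-06 + 1 day = 2020-08-07
→ 2020-08-07 00:44 HQM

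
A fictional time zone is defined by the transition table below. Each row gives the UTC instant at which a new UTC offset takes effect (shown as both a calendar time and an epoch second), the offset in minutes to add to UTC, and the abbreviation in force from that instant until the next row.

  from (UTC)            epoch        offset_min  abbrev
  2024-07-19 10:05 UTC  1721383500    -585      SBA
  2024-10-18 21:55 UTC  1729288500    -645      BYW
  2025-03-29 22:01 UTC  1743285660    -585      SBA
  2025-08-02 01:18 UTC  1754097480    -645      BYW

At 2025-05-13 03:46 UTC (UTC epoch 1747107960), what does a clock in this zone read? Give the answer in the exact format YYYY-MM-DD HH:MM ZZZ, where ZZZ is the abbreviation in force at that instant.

2025-05-12 18:01 SBA

Query: 2025-05-13 03:46 UTC
Rule 3/4 (SBA, -09:45): 2025-03-29 22:01 UTC ≤ query < 2025-08-02 01:18 UTC
3·60 + 46 - 585 = -359 min
-359 = -1·1440 + 1081; 1081 = 18·60 + 1 → 18:01, 2025-05-13 - 1 day = 2025-05-12
→ 2025-05-12 18:01 SBA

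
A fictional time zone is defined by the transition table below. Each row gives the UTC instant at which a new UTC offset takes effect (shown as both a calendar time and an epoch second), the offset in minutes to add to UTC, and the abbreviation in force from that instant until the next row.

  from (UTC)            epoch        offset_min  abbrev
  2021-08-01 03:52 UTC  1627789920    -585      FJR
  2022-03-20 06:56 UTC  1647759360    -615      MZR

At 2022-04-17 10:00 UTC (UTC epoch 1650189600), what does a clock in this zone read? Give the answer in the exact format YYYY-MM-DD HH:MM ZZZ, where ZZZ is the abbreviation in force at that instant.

Query: 2022-04-17 10:00 UTC
Rule 2/2 (MZR, -10:15): 2022-03-20 06:56 UTC ≤ query < +∞
10·60 + 0 - 615 = -15 min
-15 = -1·1440 + 1425; 1425 = 23·60 + 45 → 23:45, 2022-04-17 - 1 day = 2022-04-16
→ 2022-04-16 23:45 MZR

2022-04-16 23:45 MZR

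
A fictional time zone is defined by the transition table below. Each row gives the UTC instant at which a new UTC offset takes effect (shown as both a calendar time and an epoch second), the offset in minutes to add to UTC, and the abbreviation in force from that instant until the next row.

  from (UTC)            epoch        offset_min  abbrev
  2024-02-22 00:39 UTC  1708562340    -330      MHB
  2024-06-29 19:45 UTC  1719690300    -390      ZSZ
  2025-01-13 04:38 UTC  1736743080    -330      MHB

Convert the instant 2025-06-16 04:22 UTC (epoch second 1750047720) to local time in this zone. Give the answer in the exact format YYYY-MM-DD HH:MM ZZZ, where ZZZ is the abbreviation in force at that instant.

2025-06-15 22:52 MHB

Query: 2025-06-16 04:22 UTC
Rule 3/3 (MHB, -05:30): 2025-01-13 04:38 UTC ≤ query < +∞
4·60 + 22 - 330 = -68 min
-68 = -1·1440 + 1372; 1372 = 22·60 + 52 → 22:52, 2025-06-16 - 1 day = 2025-06-15
→ 2025-06-15 22:52 MHB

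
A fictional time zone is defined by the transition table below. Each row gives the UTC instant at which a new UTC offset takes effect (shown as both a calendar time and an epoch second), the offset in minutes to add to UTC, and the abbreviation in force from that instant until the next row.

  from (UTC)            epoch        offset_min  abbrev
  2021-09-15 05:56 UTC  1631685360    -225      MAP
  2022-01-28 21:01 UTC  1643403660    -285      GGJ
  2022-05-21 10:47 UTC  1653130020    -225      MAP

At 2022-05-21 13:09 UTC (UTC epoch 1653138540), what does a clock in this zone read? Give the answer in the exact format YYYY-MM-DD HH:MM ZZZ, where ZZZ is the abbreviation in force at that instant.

2022-05-21 09:24 MAP

Query: 2022-05-21 13:09 UTC
Rule 3/3 (MAP, -03:45): 2022-05-21 10:47 UTC ≤ query < +∞
13·60 + 9 - 225 = 564 min
564 = 0·1440 + 564; 564 = 9·60 + 24 → 09:24, same day
→ 2022-05-21 09:24 MAP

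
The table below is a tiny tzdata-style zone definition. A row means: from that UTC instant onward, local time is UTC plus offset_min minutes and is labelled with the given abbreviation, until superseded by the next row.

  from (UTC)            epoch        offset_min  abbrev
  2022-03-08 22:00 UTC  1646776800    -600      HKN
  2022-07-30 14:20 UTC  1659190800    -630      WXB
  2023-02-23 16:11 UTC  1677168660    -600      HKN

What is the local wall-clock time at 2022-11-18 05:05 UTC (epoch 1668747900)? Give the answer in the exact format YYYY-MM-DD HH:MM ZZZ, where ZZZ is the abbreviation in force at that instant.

Query: 2022-11-18 05:05 UTC
Rule 2/3 (WXB, -10:30): 2022-07-30 14:20 UTC ≤ query < 2023-02-23 16:11 UTC
5·60 + 5 - 630 = -325 min
-325 = -1·1440 + 1115; 1115 = 18·60 + 35 → 18:35, 2022-11-18 - 1 day = 2022-11-17
→ 2022-11-17 18:35 WXB

2022-11-17 18:35 WXB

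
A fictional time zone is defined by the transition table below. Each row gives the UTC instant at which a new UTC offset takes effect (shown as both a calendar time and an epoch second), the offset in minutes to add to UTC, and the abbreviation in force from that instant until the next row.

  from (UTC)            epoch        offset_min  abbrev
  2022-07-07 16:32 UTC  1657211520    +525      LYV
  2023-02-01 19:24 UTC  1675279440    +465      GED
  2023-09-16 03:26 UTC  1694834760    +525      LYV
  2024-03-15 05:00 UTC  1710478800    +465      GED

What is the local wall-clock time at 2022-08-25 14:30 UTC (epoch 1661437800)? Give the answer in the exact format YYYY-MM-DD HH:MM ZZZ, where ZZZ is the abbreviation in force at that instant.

2022-08-25 23:15 LYV

Query: 2022-08-25 14:30 UTC
Rule 1/4 (LYV, +08:45): 2022-07-07 16:32 UTC ≤ query < 2023-02-01 19:24 UTC
14·60 + 30 + 525 = 1395 min
1395 = 0·1440 + 1395; 1395 = 23·60 + 15 → 23:15, same day
→ 2022-08-25 23:15 LYV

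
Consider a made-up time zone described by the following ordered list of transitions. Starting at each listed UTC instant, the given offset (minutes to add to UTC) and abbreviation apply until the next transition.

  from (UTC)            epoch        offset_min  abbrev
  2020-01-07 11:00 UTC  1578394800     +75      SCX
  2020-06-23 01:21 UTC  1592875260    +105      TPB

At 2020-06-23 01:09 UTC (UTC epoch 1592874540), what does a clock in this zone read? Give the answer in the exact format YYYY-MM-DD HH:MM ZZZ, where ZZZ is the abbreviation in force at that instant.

Query: 2020-06-23 01:09 UTC
Rule 1/2 (SCX, +01:15): 2020-01-07 11:00 UTC ≤ query < 2020-06-23 01:21 UTC
1·60 + 9 + 75 = 144 min
144 = 0·1440 + 144; 144 = 2·60 + 24 → 02:24, same day
→ 2020-06-23 02:24 SCX

2020-06-23 02:24 SCX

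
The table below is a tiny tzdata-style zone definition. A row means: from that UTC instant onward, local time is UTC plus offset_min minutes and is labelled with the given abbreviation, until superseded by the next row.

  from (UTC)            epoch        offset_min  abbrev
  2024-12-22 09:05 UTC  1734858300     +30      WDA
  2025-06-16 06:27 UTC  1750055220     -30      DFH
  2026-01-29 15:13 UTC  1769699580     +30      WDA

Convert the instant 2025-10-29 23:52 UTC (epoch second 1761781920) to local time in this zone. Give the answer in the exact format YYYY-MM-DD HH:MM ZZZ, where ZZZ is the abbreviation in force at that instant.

Query: 2025-10-29 23:52 UTC
Rule 2/3 (DFH, -00:30): 2025-06-16 06:27 UTC ≤ query < 2026-01-29 15:13 UTC
23·60 + 52 - 30 = 1402 min
1402 = 0·1440 + 1402; 1402 = 23·60 + 22 → 23:22, same day
→ 2025-10-29 23:22 DFH

2025-10-29 23:22 DFH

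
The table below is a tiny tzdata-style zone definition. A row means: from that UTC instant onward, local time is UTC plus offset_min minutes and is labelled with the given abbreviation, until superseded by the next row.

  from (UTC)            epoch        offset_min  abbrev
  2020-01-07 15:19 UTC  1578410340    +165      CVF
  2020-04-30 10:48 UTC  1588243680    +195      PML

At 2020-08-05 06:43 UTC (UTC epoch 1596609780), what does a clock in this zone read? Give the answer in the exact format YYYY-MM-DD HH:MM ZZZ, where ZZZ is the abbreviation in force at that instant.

2020-08-05 09:58 PML

Query: 2020-08-05 06:43 UTC
Rule 2/2 (PML, +03:15): 2020-04-30 10:48 UTC ≤ query < +∞
6·60 + 43 + 195 = 598 min
598 = 0·1440 + 598; 598 = 9·60 + 58 → 09:58, same day
→ 2020-08-05 09:58 PML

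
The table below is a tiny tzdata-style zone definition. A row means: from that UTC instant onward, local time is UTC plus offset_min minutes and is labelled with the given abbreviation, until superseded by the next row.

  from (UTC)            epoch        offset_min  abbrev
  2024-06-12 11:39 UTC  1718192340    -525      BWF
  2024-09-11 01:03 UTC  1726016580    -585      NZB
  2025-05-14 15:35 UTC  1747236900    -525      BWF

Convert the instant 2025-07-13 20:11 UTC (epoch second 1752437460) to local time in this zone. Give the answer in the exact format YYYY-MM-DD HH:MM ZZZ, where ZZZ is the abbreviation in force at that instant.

Query: 2025-07-13 20:11 UTC
Rule 3/3 (BWF, -08:45): 2025-05-14 15:35 UTC ≤ query < +∞
20·60 + 11 - 525 = 686 min
686 = 0·1440 + 686; 686 = 11·60 + 26 → 11:26, same day
→ 2025-07-13 11:26 BWF

2025-07-13 11:26 BWF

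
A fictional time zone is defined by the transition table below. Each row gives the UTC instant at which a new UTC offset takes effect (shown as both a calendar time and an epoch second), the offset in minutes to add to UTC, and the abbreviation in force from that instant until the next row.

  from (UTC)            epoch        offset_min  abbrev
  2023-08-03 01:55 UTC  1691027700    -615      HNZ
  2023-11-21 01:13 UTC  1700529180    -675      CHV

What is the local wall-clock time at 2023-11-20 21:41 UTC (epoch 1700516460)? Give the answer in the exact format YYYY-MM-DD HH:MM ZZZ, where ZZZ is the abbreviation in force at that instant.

2023-11-20 11:26 HNZ

Query: 2023-11-20 21:41 UTC
Rule 1/2 (HNZ, -10:15): 2023-08-03 01:55 UTC ≤ query < 2023-11-21 01:13 UTC
21·60 + 41 - 615 = 686 min
686 = 0·1440 + 686; 686 = 11·60 + 26 → 11:26, same day
→ 2023-11-20 11:26 HNZ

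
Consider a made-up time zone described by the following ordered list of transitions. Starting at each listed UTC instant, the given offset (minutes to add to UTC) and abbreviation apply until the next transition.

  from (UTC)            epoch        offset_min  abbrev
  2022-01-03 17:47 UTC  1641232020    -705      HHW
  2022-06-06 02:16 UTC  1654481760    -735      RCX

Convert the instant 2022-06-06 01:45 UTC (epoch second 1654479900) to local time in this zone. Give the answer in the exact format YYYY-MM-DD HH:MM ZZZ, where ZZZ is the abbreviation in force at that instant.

2022-06-05 14:00 HHW

Query: 2022-06-06 01:45 UTC
Rule 1/2 (HHW, -11:45): 2022-01-03 17:47 UTC ≤ query < 2022-06-06 02:16 UTC
1·60 + 45 - 705 = -600 min
-600 = -1·1440 + 840; 840 = 14·60 + 0 → 14:00, 2022-06-06 - 1 day = 2022-06-05
→ 2022-06-05 14:00 HHW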